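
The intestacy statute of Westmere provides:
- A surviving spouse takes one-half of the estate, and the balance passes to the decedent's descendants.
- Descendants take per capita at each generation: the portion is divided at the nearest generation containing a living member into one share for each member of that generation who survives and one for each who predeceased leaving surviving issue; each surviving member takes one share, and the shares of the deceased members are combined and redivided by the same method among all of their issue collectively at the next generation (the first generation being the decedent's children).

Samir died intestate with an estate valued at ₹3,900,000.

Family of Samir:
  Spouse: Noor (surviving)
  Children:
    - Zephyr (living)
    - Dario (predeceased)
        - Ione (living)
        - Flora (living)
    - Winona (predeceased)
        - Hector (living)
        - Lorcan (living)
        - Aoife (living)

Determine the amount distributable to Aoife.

Aoife receives ₹260,000.

Noor takes one-half of ₹3,900,000 = ₹1,950,000. The remaining ₹1,950,000 passes to the descendants.
The descendants' portion (₹1,950,000) is divided at the children's generation into 3 shares of ₹650,000. Zephyr takes ₹650,000. The 2 shares of the deceased (Dario and Winona) are combined into a pool of ₹1,300,000.
That pool (₹1,300,000) is divided at the grandchildren's generation equally among Ione, Flora, Hector, Lorcan, and Aoife: ₹260,000 each.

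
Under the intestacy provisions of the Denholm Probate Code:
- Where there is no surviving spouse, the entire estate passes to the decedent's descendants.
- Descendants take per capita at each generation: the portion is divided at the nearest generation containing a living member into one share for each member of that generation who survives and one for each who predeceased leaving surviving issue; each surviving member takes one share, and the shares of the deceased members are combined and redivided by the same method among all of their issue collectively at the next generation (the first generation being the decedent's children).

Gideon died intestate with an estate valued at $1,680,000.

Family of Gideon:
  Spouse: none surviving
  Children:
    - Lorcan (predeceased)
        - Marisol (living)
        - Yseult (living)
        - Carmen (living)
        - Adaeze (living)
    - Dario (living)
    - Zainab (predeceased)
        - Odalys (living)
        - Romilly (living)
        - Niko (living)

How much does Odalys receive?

Odalys receives $160,000.

The entire $1,680,000 passes to the descendants.
That amount ($1,680,000) is divided at the children's generation into 3 shares of $560,000. Dario takes $560,000. The 2 shares of the deceased (Lorcan and Zainab) are combined into a pool of $1,120,000.
That pool ($1,120,000) is divided at the grandchildren's generation equally among Marisol, Yseult, Carmen, Adaeze, Odalys, Romilly, and Niko: $160,000 each.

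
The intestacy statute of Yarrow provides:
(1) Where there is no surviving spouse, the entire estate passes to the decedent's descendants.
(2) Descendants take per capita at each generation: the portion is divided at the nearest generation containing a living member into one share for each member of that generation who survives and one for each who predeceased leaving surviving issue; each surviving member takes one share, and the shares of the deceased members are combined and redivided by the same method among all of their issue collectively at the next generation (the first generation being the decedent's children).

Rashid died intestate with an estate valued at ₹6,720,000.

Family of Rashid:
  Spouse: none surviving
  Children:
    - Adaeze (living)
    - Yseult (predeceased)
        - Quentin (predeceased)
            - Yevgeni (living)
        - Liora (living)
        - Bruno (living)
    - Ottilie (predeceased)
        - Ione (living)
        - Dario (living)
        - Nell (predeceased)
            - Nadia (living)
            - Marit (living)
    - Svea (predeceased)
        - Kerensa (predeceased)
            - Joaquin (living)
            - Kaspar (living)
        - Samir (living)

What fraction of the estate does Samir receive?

Samir receives 3/32 of the estate.

The entire ₹6,720,000 passes to the descendants.
That amount (₹6,720,000) is divided at the children's generation into 4 shares of ₹1,680,000. Adaeze takes ₹1,680,000. The 3 shares of the deceased (Yseult, Ottilie, and Svea) are combined into a pool of ₹5,040,000.
That pool (₹5,040,000) is divided at the grandchildren's generation into 8 shares of ₹630,000. Liora, Bruno, Ione, Dario, and Samir each take ₹630,000. The 3 shares of the deceased (Quentin, Nell, and Kerensa) are combined into a pool of ₹1,890,000.
That pool (₹1,890,000) is divided at the great-grandchildren's generation equally among Yevgeni, Nadia, Marit, Joaquin, and Kaspar: ₹378,000 each.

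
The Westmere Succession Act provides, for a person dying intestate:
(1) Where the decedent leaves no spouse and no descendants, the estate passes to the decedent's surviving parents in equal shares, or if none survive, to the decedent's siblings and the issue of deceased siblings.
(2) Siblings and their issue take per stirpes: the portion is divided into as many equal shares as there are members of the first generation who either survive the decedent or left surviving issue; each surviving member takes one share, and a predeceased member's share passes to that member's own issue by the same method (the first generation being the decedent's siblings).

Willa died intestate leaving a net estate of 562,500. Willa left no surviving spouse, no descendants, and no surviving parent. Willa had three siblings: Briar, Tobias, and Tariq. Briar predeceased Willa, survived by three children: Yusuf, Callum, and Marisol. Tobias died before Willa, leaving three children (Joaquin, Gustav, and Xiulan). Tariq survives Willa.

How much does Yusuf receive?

The entire 562,500 passes to the siblings and their issue.
That amount (562,500) is divided into 3 shares of 187,500: Tariq takes 187,500; Briar's 187,500 share passes to Briar's issue; Tobias's 187,500 share passes to Tobias's issue.
Briar's share (187,500) is divided into 3 shares of 62,500: Yusuf, Callum, and Marisol each take 62,500.
Tobias's share (187,500) is divided into 3 shares of 62,500: Joaquin, Gustav, and Xiulan each take 62,500.

Yusuf receives 62,500.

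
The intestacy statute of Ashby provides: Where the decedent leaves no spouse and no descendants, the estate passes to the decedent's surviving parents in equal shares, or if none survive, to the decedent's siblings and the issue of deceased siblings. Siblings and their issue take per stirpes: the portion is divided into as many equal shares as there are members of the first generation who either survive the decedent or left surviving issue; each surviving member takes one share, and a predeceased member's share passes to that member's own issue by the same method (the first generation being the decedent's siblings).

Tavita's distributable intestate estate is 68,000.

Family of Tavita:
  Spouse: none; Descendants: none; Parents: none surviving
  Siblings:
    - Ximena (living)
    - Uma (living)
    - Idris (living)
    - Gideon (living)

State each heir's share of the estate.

Ximena: 17,000; Uma: 17,000; Idris: 17,000; Gideon: 17,000

The entire 68,000 passes to the siblings and their issue.
That amount (68,000) is divided into 4 shares of 17,000: Ximena, Uma, Idris, and Gideon each take 17,000.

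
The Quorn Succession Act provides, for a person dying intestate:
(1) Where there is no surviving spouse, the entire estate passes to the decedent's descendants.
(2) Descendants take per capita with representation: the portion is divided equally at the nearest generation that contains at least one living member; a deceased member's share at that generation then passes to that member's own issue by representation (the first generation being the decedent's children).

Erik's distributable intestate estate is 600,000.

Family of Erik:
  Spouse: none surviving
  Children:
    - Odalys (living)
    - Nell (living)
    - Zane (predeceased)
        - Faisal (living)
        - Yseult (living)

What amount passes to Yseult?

The entire 600,000 passes to the descendants.
That amount (600,000) is divided into 3 shares of 200,000: Odalys and Nell each take 200,000; Zane's 200,000 share passes to Zane's issue.
Zane's share (200,000) is divided into 2 shares of 100,000: Faisal and Yseult each take 100,000.

Yseult receives 100,000.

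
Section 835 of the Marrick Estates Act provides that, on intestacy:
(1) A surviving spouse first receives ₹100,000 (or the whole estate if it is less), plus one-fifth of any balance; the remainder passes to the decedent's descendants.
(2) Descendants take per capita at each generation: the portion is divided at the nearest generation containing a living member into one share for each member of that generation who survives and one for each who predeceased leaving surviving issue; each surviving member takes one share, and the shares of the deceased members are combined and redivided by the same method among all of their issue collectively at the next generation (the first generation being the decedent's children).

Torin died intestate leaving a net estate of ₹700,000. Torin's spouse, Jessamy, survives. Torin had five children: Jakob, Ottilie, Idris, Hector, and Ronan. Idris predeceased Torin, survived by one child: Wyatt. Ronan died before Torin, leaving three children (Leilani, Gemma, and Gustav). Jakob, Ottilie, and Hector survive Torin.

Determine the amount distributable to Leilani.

Leilani receives ₹48,000.

Jessamy first takes ₹100,000, leaving a balance of ₹600,000. Jessamy then takes one-fifth of the balance (₹120,000), for a total of ₹220,000. The remaining ₹480,000 passes to the descendants.
The descendants' portion (₹480,000) is divided at the children's generation into 5 shares of ₹96,000. Jakob, Ottilie, and Hector each take ₹96,000. The 2 shares of the deceased (Idris and Ronan) are combined into a pool of ₹192,000.
That pool (₹192,000) is divided at the grandchildren's generation equally among Wyatt, Leilani, Gemma, and Gustav: ₹48,000 each.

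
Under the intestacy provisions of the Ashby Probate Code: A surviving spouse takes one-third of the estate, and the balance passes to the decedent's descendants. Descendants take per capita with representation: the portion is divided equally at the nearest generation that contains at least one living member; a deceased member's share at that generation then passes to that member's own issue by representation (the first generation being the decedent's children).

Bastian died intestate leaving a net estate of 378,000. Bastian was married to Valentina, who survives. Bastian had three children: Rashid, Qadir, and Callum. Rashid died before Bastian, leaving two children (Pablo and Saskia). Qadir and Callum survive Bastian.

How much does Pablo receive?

Pablo receives 42,000.

Valentina takes one-third of 378,000 = 126,000. The remaining 252,000 passes to the descendants.
The descendants' portion (252,000) is divided into 3 shares of 84,000: Qadir and Callum each take 84,000; Rashid's 84,000 share passes to Rashid's issue.
Rashid's share (84,000) is divided into 2 shares of 42,000: Pablo and Saskia each take 42,000.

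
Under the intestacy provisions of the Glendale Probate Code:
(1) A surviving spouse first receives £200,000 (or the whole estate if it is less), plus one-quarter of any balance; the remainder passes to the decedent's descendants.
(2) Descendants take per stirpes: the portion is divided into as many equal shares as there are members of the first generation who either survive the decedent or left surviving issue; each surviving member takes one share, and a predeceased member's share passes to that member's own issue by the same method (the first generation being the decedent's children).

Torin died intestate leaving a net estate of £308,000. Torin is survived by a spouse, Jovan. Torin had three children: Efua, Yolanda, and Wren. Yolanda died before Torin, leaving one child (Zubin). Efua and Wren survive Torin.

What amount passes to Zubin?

Zubin receives £27,000.

Jovan first takes £200,000, leaving a balance of £108,000. Jovan then takes one-quarter of the balance (£27,000), for a total of £227,000. The remaining £81,000 passes to the descendants.
The descendants' portion (£81,000) is divided into 3 shares of £27,000: Efua and Wren each take £27,000; Yolanda's £27,000 share passes to Yolanda's issue.
Yolanda's share (£27,000) passes entirely to Zubin.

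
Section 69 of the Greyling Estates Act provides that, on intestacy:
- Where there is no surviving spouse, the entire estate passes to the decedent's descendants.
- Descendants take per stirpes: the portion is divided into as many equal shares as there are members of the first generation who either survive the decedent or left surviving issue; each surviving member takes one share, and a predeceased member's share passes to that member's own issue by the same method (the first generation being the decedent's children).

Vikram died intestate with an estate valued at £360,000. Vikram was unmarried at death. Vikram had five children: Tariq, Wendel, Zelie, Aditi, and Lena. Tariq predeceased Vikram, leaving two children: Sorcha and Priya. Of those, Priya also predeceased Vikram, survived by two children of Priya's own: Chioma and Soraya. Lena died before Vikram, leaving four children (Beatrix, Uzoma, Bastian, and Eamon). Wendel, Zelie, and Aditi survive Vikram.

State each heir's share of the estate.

Sorcha: £36,000; Chioma: £18,000; Soraya: £18,000; Wendel: £72,000; Zelie: £72,000; Aditi: £72,000; Beatrix: £18,000; Uzoma: £18,000; Bastian: £18,000; Eamon: £18,000

The entire £360,000 passes to the descendants.
That amount (£360,000) is divided into 5 shares of £72,000: Wendel, Zelie, and Aditi each take £72,000; Tariq's £72,000 share passes to Tariq's issue; Lena's £72,000 share passes to Lena's issue.
Tariq's share (£72,000) is divided into 2 shares of £36,000: Sorcha takes £36,000; Priya's £36,000 share passes to Priya's issue.
Priya's share (£36,000) is divided into 2 shares of £18,000: Chioma and Soraya each take £18,000.
Lena's share (£72,000) is divided into 4 shares of £18,000: Beatrix, Uzoma, Bastian, and Eamon each take £18,000.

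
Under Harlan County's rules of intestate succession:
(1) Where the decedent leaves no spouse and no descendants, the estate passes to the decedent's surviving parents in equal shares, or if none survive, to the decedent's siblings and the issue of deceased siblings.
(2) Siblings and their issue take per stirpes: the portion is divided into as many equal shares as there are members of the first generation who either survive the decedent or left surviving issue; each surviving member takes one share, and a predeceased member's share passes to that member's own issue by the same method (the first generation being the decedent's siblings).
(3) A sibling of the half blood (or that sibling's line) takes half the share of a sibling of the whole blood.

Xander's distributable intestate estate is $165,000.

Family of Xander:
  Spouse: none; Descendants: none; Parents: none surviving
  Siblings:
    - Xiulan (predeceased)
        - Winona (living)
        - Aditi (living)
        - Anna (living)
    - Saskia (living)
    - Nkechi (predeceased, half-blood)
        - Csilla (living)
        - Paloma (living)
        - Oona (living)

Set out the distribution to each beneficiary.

Winona: $22,000; Aditi: $22,000; Anna: $22,000; Saskia: $66,000; Csilla: $11,000; Paloma: $11,000; Oona: $11,000

The entire $165,000 passes to the siblings and their issue.
Counting each half-blood sibling's line as half a unit, there are 5/2 units in $165,000, so one unit is $66,000. Whole-blood lines (Xiulan and Saskia) take $66,000 each; half-blood lines (Nkechi) take $33,000 each.
Xiulan's share ($66,000) is divided into 3 shares of $22,000: Winona, Aditi, and Anna each take $22,000.
Nkechi's share ($33,000) is divided into 3 shares of $11,000: Csilla, Paloma, and Oona each take $11,000.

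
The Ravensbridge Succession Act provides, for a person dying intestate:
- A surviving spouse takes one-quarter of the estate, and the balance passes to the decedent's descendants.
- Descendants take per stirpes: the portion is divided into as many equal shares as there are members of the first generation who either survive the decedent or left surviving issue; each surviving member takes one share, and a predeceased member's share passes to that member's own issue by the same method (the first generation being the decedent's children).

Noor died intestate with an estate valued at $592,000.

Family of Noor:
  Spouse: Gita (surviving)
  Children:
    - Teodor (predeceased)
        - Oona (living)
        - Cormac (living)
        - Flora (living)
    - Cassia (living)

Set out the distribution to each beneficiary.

Gita takes one-quarter of $592,000 = $148,000. The remaining $444,000 passes to the descendants.
The descendants' portion ($444,000) is divided into 2 shares of $222,000: Cassia takes $222,000; Teodor's $222,000 share passes to Teodor's issue.
Teodor's share ($222,000) is divided into 3 shares of $74,000: Oona, Cormac, and Flora each take $74,000.

Gita: $148,000; Oona: $74,000; Cormac: $74,000; Flora: $74,000; Cassia: $222,000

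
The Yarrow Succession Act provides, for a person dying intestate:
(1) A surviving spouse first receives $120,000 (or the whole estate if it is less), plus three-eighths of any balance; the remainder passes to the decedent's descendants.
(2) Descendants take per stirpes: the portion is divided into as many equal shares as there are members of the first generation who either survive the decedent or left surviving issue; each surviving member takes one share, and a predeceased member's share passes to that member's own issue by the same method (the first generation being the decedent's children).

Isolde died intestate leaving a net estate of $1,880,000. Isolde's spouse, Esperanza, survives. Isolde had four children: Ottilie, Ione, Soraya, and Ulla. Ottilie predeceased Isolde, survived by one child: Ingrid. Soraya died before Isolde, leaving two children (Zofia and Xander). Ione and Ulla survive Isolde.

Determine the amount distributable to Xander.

Xander receives $137,500.

Esperanza first takes $120,000, leaving a balance of $1,760,000. Esperanza then takes three-eighths of the balance ($660,000), for a total of $780,000. The remaining $1,100,000 passes to the descendants.
The descendants' portion ($1,100,000) is divided into 4 shares of $275,000: Ione and Ulla each take $275,000; Ottilie's $275,000 share passes to Ottilie's issue; Soraya's $275,000 share passes to Soraya's issue.
Ottilie's share ($275,000) passes entirely to Ingrid.
Soraya's share ($275,000) is divided into 2 shares of $137,500: Zofia and Xander each take $137,500.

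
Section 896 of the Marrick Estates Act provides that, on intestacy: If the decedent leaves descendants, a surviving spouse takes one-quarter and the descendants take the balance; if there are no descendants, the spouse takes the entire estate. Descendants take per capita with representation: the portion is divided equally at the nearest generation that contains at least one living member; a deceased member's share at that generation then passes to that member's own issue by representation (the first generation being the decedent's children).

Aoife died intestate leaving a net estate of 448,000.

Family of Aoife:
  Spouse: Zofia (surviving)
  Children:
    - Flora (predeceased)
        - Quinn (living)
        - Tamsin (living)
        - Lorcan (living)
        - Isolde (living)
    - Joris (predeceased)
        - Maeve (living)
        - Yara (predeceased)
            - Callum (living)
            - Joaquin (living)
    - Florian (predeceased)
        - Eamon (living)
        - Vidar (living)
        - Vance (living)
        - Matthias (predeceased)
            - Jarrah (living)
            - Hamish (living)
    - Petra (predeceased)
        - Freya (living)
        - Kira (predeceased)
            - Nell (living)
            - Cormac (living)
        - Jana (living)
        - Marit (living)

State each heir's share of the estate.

Zofia takes one-quarter of 448,000 = 112,000. The remaining 336,000 passes to the descendants.
No child survives, so the initial division is made at the grandchildren's generation.
The descendants' portion (336,000) is divided into 14 shares of 24,000: Quinn, Tamsin, Lorcan, Isolde, Maeve, Eamon, Vidar, Vance, Freya, Jana, and Marit each take 24,000; Yara's 24,000 share passes to Yara's issue; Matthias's 24,000 share passes to Matthias's issue; Kira's 24,000 share passes to Kira's issue.
Yara's share (24,000) is divided into 2 shares of 12,000: Callum and Joaquin each take 12,000.
Matthias's share (24,000) is divided into 2 shares of 12,000: Jarrah and Hamish each take 12,000.
Kira's share (24,000) is divided into 2 shares of 12,000: Nell and Cormac each take 12,000.

Zofia: 112,000; Quinn: 24,000; Tamsin: 24,000; Lorcan: 24,000; Isolde: 24,000; Maeve: 24,000; Callum: 12,000; Joaquin: 12,000; Eamon: 24,000; Vidar: 24,000; Vance: 24,000; Jarrah: 12,000; Hamish: 12,000; Freya: 24,000; Nell: 12,000; Cormac: 12,000; Jana: 24,000; Marit: 24,000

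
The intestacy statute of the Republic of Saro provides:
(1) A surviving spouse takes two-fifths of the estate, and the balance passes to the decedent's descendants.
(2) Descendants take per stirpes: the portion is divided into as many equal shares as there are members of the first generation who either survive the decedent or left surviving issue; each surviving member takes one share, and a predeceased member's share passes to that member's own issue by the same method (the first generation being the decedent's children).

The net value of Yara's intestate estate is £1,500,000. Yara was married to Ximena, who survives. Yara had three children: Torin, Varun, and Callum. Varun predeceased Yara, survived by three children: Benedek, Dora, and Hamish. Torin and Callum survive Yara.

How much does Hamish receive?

Hamish receives £100,000.

Ximena takes two-fifths of £1,500,000 = £600,000. The remaining £900,000 passes to the descendants.
The descendants' portion (£900,000) is divided into 3 shares of £300,000: Torin and Callum each take £300,000; Varun's £300,000 share passes to Varun's issue.
Varun's share (£300,000) is divided into 3 shares of £100,000: Benedek, Dora, and Hamish each take £100,000.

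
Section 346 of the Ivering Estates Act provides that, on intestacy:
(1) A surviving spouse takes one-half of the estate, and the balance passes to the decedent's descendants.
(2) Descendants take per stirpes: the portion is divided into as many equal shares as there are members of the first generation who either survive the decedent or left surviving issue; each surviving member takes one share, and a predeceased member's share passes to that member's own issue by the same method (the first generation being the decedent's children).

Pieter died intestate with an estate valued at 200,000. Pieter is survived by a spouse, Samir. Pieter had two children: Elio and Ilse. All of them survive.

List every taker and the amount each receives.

Samir takes one-half of 200,000 = 100,000. The remaining 100,000 passes to the descendants.
The descendants' portion (100,000) is divided into 2 shares of 50,000: Elio and Ilse each take 50,000.

Samir: 100,000; Elio: 50,000; Ilse: 50,000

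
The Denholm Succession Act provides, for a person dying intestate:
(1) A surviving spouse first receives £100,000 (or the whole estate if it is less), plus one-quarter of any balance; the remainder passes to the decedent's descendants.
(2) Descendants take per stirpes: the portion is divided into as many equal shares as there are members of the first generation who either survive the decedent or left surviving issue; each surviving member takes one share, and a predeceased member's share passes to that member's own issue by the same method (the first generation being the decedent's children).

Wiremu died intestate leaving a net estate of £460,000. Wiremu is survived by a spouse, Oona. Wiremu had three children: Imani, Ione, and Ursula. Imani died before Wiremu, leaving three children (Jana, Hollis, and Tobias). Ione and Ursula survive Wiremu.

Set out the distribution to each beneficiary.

Oona first takes £100,000, leaving a balance of £360,000. Oona then takes one-quarter of the balance (£90,000), for a total of £190,000. The remaining £270,000 passes to the descendants.
The descendants' portion (£270,000) is divided into 3 shares of £90,000: Ione and Ursula each take £90,000; Imani's £90,000 share passes to Imani's issue.
Imani's share (£90,000) is divided into 3 shares of £30,000: Jana, Hollis, and Tobias each take £30,000.

Oona: £190,000; Jana: £30,000; Hollis: £30,000; Tobias: £30,000; Ione: £90,000; Ursula: £90,000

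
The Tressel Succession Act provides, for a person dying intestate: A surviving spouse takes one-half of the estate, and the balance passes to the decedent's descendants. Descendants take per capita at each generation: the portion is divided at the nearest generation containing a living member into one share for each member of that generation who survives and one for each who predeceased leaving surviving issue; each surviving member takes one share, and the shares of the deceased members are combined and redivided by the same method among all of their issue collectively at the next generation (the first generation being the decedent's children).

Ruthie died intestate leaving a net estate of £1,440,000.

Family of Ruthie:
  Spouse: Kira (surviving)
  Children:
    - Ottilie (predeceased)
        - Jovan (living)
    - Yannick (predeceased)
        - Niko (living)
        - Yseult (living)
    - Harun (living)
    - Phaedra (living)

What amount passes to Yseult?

Yseult receives £120,000.

Kira takes one-half of £1,440,000 = £720,000. The remaining £720,000 passes to the descendants.
The descendants' portion (£720,000) is divided at the children's generation into 4 shares of £180,000. Harun and Phaedra each take £180,000. The 2 shares of the deceased (Ottilie and Yannick) are combined into a pool of £360,000.
That pool (£360,000) is divided at the grandchildren's generation equally among Jovan, Niko, and Yseult: £120,000 each.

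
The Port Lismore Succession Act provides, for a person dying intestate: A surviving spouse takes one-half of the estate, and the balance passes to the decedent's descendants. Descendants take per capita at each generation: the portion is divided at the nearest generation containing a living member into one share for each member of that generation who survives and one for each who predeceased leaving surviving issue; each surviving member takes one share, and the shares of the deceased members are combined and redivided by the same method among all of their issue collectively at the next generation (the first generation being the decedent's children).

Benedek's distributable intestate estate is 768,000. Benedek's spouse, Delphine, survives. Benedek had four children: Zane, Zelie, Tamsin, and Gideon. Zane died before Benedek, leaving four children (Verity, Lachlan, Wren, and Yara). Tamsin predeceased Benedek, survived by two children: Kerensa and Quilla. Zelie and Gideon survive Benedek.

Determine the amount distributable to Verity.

Delphine takes one-half of 768,000 = 384,000. The remaining 384,000 passes to the descendants.
The descendants' portion (384,000) is divided at the children's generation into 4 shares of 96,000. Zelie and Gideon each take 96,000. The 2 shares of the deceased (Zane and Tamsin) are combined into a pool of 192,000.
That pool (192,000) is divided at the grandchildren's generation equally among Verity, Lachlan, Wren, Yara, Kerensa, and Quilla: 32,000 each.

Verity receives 32,000.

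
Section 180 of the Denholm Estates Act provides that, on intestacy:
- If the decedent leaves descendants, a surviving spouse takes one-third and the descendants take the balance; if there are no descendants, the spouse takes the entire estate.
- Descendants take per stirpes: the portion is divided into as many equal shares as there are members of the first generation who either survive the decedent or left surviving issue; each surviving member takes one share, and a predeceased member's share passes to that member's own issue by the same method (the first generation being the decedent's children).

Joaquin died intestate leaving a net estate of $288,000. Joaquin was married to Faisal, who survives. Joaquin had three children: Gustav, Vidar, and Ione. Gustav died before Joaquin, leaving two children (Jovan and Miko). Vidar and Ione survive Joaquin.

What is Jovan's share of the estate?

Faisal takes one-third of $288,000 = $96,000. The remaining $192,000 passes to the descendants.
The descendants' portion ($192,000) is divided into 3 shares of $64,000: Vidar and Ione each take $64,000; Gustav's $64,000 share passes to Gustav's issue.
Gustav's share ($64,000) is divided into 2 shares of $32,000: Jovan and Miko each take $32,000.

Jovan receives $32,000.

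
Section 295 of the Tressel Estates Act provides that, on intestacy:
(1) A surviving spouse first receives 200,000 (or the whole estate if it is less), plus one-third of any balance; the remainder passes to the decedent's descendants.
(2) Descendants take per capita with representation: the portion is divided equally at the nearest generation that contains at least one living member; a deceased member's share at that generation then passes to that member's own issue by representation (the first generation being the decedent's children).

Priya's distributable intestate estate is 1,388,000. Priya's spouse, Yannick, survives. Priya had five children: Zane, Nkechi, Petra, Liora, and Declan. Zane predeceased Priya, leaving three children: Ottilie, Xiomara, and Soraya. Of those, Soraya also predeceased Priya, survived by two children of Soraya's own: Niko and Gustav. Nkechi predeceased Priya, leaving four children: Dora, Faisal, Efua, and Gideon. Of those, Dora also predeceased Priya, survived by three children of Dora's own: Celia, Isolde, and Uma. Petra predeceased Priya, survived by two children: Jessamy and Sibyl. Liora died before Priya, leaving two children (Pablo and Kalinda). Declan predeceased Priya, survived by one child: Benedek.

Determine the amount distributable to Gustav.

Gustav receives 33,000.

Yannick first takes 200,000, leaving a balance of 1,188,000. Yannick then takes one-third of the balance (396,000), for a total of 596,000. The remaining 792,000 passes to the descendants.
No child survives, so the initial division is made at the grandchildren's generation.
The descendants' portion (792,000) is divided into 12 shares of 66,000: Ottilie, Xiomara, Faisal, Efua, Gideon, Jessamy, Sibyl, Pablo, Kalinda, and Benedek each take 66,000; Soraya's 66,000 share passes to Soraya's issue; Dora's 66,000 share passes to Dora's issue.
Soraya's share (66,000) is divided into 2 shares of 33,000: Niko and Gustav each take 33,000.
Dora's share (66,000) is divided into 3 shares of 22,000: Celia, Isolde, and Uma each take 22,000.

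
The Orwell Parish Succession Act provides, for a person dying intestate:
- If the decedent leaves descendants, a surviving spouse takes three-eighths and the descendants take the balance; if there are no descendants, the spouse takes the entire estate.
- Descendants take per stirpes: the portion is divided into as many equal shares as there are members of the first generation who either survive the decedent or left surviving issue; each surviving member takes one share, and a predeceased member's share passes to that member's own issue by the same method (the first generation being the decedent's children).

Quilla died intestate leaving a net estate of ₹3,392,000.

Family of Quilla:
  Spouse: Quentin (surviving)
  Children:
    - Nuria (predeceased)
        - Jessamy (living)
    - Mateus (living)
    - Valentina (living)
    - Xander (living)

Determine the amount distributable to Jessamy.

Quentin takes three-eighths of ₹3,392,000 = ₹1,272,000. The remaining ₹2,120,000 passes to the descendants.
The descendants' portion (₹2,120,000) is divided into 4 shares of ₹530,000: Mateus, Valentina, and Xander each take ₹530,000; Nuria's ₹530,000 share passes to Nuria's issue.
Nuria's share (₹530,000) passes entirely to Jessamy.

Jessamy receives ₹530,000.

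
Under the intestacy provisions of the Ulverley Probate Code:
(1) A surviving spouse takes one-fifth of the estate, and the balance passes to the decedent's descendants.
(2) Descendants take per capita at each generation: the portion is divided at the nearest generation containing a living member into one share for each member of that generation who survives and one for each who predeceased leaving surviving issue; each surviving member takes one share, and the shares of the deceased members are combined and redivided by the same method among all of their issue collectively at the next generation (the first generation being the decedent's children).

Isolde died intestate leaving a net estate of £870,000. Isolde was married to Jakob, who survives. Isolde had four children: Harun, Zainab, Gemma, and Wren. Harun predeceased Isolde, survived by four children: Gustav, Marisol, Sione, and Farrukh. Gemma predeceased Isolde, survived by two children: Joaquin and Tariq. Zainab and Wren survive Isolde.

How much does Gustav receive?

Jakob takes one-fifth of £870,000 = £174,000. The remaining £696,000 passes to the descendants.
The descendants' portion (£696,000) is divided at the children's generation into 4 shares of £174,000. Zainab and Wren each take £174,000. The 2 shares of the deceased (Harun and Gemma) are combined into a pool of £348,000.
That pool (£348,000) is divided at the grandchildren's generation equally among Gustav, Marisol, Sione, Farrukh, Joaquin, and Tariq: £58,000 each.

Gustav receives £58,000.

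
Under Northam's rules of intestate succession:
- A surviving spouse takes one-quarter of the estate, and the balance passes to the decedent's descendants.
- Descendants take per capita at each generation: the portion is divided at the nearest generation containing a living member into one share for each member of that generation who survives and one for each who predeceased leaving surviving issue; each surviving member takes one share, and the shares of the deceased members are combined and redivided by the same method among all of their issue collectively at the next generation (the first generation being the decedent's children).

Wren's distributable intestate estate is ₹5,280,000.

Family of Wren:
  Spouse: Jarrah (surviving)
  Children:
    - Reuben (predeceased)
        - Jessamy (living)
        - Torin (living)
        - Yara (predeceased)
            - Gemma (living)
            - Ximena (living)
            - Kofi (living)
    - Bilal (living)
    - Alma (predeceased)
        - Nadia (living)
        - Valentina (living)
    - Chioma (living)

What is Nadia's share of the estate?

Jarrah takes one-quarter of ₹5,280,000 = ₹1,320,000. The remaining ₹3,960,000 passes to the descendants.
The descendants' portion (₹3,960,000) is divided at the children's generation into 4 shares of ₹990,000. Bilal and Chioma each take ₹990,000. The 2 shares of the deceased (Reuben and Alma) are combined into a pool of ₹1,980,000.
That pool (₹1,980,000) is divided at the grandchildren's generation into 5 shares of ₹396,000. Jessamy, Torin, Nadia, and Valentina each take ₹396,000. The remaining share for the deceased Yara (₹396,000) is carried to the next generation.
That pool (₹396,000) is divided at the great-grandchildren's generation equally among Gemma, Ximena, and Kofi: ₹132,000 each.

Nadia receives ₹396,000.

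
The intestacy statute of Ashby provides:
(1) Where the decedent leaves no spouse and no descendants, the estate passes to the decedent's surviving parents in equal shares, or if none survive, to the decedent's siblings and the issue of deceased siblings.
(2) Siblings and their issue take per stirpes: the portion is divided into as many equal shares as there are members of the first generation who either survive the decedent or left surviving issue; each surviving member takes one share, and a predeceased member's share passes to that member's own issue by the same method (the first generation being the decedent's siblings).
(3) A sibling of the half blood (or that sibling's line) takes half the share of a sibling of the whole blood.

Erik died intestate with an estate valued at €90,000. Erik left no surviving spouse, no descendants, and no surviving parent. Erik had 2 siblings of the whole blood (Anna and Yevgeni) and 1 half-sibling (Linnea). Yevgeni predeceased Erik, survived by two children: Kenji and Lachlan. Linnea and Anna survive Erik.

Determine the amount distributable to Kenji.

The entire €90,000 passes to the siblings and their issue.
Counting each half-blood sibling's line as half a unit, there are 5/2 units in €90,000, so one unit is €36,000. Whole-blood lines (Anna and Yevgeni) take €36,000 each; half-blood lines (Linnea) take €18,000 each.
Yevgeni's share (€36,000) is divided into 2 shares of €18,000: Kenji and Lachlan each take €18,000.

Kenji receives €18,000.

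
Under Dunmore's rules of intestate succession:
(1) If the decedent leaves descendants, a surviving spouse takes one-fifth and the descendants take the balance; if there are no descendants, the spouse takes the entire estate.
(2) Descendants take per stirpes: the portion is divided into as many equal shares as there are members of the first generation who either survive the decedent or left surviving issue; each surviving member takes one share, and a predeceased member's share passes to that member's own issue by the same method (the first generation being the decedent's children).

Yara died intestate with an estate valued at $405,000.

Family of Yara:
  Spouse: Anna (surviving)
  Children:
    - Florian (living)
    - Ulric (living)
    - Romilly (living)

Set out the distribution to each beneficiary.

Anna: $81,000; Florian: $108,000; Ulric: $108,000; Romilly: $108,000

Anna takes one-fifth of $405,000 = $81,000. The remaining $324,000 passes to the descendants.
The descendants' portion ($324,000) is divided into 3 shares of $108,000: Florian, Ulric, and Romilly each take $108,000.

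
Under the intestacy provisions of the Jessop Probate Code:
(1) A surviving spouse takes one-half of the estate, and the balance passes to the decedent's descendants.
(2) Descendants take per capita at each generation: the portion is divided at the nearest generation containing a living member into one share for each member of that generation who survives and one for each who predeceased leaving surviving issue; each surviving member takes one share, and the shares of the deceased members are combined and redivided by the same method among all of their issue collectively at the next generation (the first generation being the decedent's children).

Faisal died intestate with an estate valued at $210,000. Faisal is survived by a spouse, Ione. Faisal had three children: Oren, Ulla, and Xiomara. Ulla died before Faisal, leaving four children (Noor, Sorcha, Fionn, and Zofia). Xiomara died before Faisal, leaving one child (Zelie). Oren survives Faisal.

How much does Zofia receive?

Ione takes one-half of $210,000 = $105,000. The remaining $105,000 passes to the descendants.
The descendants' portion ($105,000) is divided at the children's generation into 3 shares of $35,000. Oren takes $35,000. The 2 shares of the deceased (Ulla and Xiomara) are combined into a pool of $70,000.
That pool ($70,000) is divided at the grandchildren's generation equally among Noor, Sorcha, Fionn, Zofia, and Zelie: $14,000 each.

Zofia receives $14,000.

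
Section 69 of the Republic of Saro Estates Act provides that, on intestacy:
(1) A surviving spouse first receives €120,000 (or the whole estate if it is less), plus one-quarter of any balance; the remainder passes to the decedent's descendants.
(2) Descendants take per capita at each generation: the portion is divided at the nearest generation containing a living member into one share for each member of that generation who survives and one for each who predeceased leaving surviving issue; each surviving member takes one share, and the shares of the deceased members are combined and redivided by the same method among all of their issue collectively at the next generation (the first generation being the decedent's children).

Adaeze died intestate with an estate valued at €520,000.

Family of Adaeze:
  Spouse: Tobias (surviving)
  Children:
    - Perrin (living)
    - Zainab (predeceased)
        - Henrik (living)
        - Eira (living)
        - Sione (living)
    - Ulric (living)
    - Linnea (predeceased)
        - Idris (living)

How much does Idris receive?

Tobias first takes €120,000, leaving a balance of €400,000. Tobias then takes one-quarter of the balance (€100,000), for a total of €220,000. The remaining €300,000 passes to the descendants.
The descendants' portion (€300,000) is divided at the children's generation into 4 shares of €75,000. Perrin and Ulric each take €75,000. The 2 shares of the deceased (Zainab and Linnea) are combined into a pool of €150,000.
That pool (€150,000) is divided at the grandchildren's generation equally among Henrik, Eira, Sione, and Idris: €37,500 each.

Idris receives €37,500.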